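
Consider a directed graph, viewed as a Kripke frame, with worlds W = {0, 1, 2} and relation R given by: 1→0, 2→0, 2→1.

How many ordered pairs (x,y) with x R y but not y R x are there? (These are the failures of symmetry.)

3

Enumerating: (1,0), (2,0), (2,1).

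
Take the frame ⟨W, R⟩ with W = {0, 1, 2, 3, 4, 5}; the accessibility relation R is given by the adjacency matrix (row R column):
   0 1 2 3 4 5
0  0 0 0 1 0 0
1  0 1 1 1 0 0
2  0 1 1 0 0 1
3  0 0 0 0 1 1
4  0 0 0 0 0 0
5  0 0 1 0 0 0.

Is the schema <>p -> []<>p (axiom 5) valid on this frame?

No

Axiom 5 corresponds to the accessibility relation being Euclidean.
Euclidean: no — 1 R 2 and 1 R 3, but not 2 R 3.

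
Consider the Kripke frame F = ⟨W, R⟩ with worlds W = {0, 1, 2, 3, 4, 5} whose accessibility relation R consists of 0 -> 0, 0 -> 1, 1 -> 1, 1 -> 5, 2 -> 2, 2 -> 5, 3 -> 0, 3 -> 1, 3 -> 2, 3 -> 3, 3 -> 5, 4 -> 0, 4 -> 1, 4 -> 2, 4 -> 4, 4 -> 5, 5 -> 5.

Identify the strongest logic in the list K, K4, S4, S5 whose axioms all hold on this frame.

K

Transitive (axiom 4): no — 0 R 1 and 1 R 5, but not 0 R 5.
Reflexive (axiom T): yes — every world is R-related to itself.
Euclidean (axiom 5): no — 3 R 0 and 3 R 2, but not 0 R 2.
So F validates K; K4 would additionally require R to be transitive. The strongest is K.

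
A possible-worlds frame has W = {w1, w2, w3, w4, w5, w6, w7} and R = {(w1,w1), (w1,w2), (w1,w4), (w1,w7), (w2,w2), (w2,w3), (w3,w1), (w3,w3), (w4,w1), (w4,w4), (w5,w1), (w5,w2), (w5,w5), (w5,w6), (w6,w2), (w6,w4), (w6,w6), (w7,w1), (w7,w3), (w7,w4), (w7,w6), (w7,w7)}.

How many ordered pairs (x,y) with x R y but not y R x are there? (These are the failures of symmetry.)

11

Enumerating: (w1,w2), (w2,w3), (w3,w1), (w5,w1), (w5,w2), (w5,w6), (w6,w2), (w6,w4), (w7,w3), (w7,w4), (w7,w6).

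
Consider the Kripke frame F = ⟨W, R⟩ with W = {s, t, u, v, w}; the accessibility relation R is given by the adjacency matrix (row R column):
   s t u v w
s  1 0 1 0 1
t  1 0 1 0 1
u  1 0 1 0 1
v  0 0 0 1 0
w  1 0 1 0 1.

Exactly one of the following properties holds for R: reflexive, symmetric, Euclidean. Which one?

Reflexive: no — t is not related to itself.
Symmetric: no — t R s but not s R t.
Euclidean: yes — any two successors of a common world are R-related.
Only Euclidean holds.

Euclidean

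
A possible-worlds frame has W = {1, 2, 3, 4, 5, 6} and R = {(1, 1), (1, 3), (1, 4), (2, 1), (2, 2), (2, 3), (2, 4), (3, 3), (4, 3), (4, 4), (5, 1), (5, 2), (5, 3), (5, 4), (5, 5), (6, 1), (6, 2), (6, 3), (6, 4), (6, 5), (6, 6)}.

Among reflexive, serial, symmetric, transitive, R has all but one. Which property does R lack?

Reflexive: yes — every world is R-related to itself.
Serial: yes — every world has a successor (e.g. 1 R 1).
Symmetric: no — 1 R 3 but not 3 R 1.
Transitive: yes — every two-step R-path is closed by a direct edge.
Only symmetric fails.

symmetric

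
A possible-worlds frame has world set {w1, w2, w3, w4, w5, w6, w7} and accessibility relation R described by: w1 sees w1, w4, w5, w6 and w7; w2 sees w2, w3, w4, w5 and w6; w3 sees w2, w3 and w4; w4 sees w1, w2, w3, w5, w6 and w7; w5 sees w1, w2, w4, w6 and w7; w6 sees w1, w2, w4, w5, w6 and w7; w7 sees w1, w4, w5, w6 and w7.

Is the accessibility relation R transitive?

Transitive: no — w1 R w4 and w4 R w2, but not w1 R w2.

No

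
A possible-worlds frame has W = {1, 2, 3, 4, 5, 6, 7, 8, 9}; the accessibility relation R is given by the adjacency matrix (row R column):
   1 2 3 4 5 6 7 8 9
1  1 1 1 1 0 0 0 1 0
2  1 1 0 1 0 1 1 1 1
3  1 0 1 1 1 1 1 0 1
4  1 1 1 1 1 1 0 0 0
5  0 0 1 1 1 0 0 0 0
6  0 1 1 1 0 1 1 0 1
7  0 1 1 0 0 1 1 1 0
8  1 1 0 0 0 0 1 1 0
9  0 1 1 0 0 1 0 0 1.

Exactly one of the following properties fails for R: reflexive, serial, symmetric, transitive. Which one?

transitive

Reflexive: yes — every world is R-related to itself.
Serial: yes — every world has a successor (e.g. 1 R 1).
Symmetric: yes — every pair in R has its reverse in R.
Transitive: no — 1 R 2 and 2 R 6, but not 1 R 6.
Only transitive fails.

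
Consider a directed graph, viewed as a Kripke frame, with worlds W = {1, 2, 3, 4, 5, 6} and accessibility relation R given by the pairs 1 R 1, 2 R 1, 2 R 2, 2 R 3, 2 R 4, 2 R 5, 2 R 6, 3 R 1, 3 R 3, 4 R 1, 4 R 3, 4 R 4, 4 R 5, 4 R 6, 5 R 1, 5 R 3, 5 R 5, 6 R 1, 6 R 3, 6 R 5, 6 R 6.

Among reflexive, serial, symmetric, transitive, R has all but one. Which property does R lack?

symmetric

Reflexive: yes — every world is R-related to itself.
Serial: yes — every world has a successor (e.g. 1 R 1).
Symmetric: no — 2 R 1 but not 1 R 2.
Transitive: yes — every two-step R-path is closed by a direct edge.
Only symmetric fails.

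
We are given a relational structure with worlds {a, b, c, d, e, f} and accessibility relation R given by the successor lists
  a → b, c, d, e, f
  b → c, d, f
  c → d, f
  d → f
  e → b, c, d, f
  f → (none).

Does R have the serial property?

No

Serial: no — f has no R-successor.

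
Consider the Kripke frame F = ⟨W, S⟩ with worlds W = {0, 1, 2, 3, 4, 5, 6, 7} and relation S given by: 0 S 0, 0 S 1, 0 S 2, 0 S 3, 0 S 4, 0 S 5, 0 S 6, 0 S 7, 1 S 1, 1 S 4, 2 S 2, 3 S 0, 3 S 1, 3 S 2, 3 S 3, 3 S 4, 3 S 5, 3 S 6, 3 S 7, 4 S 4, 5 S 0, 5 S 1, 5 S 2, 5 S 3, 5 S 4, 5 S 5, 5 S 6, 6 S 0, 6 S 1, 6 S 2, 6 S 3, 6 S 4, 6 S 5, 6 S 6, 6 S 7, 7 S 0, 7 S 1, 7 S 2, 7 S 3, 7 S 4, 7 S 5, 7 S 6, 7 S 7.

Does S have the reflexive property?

Yes

Reflexive: yes — every world is S-related to itself.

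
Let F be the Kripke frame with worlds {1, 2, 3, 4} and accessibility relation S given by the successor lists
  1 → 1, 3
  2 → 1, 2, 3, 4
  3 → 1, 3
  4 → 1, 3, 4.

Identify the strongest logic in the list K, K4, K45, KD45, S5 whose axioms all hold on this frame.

Transitive (axiom 4): yes — every two-step S-path is closed by a direct edge.
Euclidean (axiom 5): no — 2 S 1 and 2 S 4, but not 1 S 4.
Serial (axiom D): yes — every world has a successor (e.g. 1 S 1).
Reflexive (axiom T): yes — every world is S-related to itself.
So F validates K, K4; K45 would additionally require S to be Euclidean. The strongest is K4.

K4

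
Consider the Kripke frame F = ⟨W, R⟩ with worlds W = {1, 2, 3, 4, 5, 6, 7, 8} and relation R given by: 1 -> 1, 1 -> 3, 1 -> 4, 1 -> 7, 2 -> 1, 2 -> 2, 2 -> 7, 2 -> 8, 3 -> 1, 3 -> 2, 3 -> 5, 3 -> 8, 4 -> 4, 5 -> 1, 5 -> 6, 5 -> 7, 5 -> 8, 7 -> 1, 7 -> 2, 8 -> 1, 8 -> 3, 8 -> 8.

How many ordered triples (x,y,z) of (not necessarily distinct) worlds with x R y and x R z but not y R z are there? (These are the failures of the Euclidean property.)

Enumerating: (1,3,3), (1,3,4), (1,3,7), (1,4,1), (1,4,3), (1,4,7), (1,7,3), (1,7,4), (1,7,7), (2,1,2), (2,1,8), (2,7,7), … and 25 more.
Total: 37.

37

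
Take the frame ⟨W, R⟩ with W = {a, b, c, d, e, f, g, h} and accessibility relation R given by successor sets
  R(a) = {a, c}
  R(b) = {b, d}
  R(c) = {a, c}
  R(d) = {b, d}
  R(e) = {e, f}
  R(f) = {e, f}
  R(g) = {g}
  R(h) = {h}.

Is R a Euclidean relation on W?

Euclidean: yes — any two successors of a common world are R-related.

Yes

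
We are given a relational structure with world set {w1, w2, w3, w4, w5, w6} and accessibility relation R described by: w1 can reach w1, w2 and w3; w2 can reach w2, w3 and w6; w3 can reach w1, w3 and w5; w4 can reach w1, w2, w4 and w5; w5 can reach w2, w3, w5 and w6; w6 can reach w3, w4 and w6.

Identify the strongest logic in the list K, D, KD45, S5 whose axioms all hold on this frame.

Serial (axiom D): yes — every world has a successor (e.g. w1 R w1).
Euclidean (axiom 5): no — w1 R w3 and w1 R w2, but not w3 R w2.
Transitive (axiom 4): no — w1 R w2 and w2 R w6, but not w1 R w6.
Reflexive (axiom T): yes — every world is R-related to itself.
So F validates K, D; KD45 would additionally require R to be Euclidean and transitive. The strongest is D.

D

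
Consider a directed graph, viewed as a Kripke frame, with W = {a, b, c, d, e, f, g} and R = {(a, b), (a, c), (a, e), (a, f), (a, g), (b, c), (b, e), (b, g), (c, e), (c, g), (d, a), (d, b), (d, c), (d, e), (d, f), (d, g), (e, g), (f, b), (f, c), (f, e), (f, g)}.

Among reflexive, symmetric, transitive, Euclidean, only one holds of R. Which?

Reflexive: no — a is not related to itself.
Symmetric: no — a R b but not b R a.
Transitive: yes — every two-step R-path is closed by a direct edge.
Euclidean: no — a R b and a R f, but not b R f.
Only transitive holds.

transitive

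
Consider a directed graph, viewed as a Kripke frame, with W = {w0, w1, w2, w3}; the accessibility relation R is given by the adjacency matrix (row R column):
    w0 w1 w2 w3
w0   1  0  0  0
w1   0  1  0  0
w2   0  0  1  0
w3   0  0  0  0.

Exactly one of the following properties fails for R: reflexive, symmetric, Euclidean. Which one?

Reflexive: no — w3 is not related to itself.
Symmetric: yes — every pair in R has its reverse in R.
Euclidean: yes — any two successors of a common world are R-related.
Only reflexive fails.

reflexive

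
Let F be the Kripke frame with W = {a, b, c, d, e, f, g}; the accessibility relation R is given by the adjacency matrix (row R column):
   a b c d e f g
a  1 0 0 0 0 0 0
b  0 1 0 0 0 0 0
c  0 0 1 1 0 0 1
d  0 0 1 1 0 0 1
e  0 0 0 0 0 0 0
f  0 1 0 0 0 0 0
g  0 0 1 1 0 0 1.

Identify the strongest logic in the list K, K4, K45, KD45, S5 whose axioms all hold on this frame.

K45

Transitive (axiom 4): yes — every two-step R-path is closed by a direct edge.
Euclidean (axiom 5): yes — any two successors of a common world are R-related.
Serial (axiom D): no — e has no R-successor.
Reflexive (axiom T): no — e is not related to itself.
So F validates K, K4, K45; KD45 would additionally require R to be serial. The strongest is K45.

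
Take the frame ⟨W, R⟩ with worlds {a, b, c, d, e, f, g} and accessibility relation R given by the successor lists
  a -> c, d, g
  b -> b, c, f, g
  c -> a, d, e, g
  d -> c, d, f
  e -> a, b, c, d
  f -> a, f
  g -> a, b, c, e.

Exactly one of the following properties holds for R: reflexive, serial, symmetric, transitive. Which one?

serial

Reflexive: no — a is not related to itself.
Serial: yes — every world has a successor (e.g. a R c).
Symmetric: no — a R d but not d R a.
Transitive: no — a R c and c R e, but not a R e.
Only serial holds.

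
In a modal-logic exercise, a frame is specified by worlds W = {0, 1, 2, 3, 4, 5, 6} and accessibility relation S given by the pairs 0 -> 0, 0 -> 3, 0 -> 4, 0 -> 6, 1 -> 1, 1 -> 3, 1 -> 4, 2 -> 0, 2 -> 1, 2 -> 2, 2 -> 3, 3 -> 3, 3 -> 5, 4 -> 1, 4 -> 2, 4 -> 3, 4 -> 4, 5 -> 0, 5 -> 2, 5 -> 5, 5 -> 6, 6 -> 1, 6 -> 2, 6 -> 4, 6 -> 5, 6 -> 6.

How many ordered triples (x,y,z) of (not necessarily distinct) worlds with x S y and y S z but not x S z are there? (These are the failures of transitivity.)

28

Enumerating: (0,3,5), (0,4,1), (0,4,2), (0,6,1), (0,6,2), (0,6,5), (1,3,5), (1,4,2), (2,0,4), (2,0,6), (2,1,4), (2,3,5), … and 16 more.
Total: 28.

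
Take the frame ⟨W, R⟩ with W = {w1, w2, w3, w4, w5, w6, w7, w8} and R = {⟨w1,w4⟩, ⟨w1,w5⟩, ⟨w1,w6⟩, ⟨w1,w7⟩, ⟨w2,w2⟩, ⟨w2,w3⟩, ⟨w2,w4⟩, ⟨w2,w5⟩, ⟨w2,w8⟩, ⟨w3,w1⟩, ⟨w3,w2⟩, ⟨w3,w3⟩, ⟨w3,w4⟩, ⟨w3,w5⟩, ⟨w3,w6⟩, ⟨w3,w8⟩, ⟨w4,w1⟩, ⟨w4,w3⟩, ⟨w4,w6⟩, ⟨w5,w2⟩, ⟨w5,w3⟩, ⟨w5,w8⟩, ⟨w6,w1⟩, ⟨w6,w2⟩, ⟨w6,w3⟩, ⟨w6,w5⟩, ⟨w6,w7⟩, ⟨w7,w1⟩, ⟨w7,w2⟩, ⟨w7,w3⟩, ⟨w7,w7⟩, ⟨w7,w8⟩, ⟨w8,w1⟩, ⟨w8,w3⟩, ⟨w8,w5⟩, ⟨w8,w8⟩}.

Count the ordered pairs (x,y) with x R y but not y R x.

12

Enumerating: (w1,w5), (w2,w4), (w2,w8), (w3,w1), (w4,w6), (w6,w2), (w6,w5), (w6,w7), (w7,w2), (w7,w3), (w7,w8), (w8,w1).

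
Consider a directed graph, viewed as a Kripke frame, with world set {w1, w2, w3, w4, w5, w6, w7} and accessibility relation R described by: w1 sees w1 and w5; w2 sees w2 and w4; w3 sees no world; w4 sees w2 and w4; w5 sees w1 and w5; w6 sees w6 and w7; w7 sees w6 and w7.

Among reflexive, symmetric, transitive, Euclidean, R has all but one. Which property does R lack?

reflexive

Reflexive: no — w3 is not related to itself.
Symmetric: yes — every pair in R has its reverse in R.
Transitive: yes — every two-step R-path is closed by a direct edge.
Euclidean: yes — any two successors of a common world are R-related.
Only reflexive fails.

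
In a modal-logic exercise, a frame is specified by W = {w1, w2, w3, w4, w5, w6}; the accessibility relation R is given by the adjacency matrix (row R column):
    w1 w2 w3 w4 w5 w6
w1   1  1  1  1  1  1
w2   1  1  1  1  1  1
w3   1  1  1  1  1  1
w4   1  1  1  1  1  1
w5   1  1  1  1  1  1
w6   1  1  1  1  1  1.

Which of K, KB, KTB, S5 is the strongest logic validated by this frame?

S5

Symmetric (axiom B): yes — every pair in R has its reverse in R.
Reflexive (axiom T): yes — every world is R-related to itself.
Euclidean (axiom 5): yes — any two successors of a common world are R-related.
So F validates K, KB, KTB, S5. The strongest is S5.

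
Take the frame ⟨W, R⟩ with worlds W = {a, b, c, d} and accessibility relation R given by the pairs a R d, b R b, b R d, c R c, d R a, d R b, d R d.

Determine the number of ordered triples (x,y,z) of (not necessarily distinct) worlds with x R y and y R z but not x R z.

3

Enumerating: (a,d,a), (a,d,b), (b,d,a).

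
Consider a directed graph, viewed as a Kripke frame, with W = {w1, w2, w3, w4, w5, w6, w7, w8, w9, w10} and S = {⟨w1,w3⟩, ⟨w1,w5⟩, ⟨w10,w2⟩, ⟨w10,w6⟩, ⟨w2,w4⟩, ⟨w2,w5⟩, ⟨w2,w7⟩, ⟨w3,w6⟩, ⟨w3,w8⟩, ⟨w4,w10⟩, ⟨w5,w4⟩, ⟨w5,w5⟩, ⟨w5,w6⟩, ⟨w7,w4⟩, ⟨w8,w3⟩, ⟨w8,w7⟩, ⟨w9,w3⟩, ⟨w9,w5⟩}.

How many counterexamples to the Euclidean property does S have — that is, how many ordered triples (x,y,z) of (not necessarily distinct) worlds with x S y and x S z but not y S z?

Enumerating: (w1,w3,w3), (w1,w3,w5), (w1,w5,w3), (w10,w2,w2), (w10,w2,w6), (w10,w6,w2), (w10,w6,w6), (w2,w4,w4), (w2,w4,w5), (w2,w4,w7), (w2,w5,w7), (w2,w7,w5), … and 20 more.
Total: 32.

32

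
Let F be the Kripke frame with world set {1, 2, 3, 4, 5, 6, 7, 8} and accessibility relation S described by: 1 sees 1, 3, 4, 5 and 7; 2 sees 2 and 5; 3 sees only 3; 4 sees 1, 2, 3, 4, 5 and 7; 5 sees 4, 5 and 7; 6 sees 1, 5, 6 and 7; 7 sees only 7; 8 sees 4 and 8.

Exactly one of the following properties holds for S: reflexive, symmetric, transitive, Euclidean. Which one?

Reflexive: yes — every world is S-related to itself.
Symmetric: no — 1 S 3 but not 3 S 1.
Transitive: no — 1 S 4 and 4 S 2, but not 1 S 2.
Euclidean: no — 1 S 3 and 1 S 4, but not 3 S 4.
Only reflexive holds.

reflexive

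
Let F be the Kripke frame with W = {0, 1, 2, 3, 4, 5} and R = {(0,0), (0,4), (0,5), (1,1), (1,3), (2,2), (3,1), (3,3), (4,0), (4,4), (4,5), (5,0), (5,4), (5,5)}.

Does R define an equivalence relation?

Yes

Reflexive: yes — every world is R-related to itself.
Symmetric: yes — every pair in R has its reverse in R.
Transitive: yes — every two-step R-path is closed by a direct edge.
So R is an equivalence relation.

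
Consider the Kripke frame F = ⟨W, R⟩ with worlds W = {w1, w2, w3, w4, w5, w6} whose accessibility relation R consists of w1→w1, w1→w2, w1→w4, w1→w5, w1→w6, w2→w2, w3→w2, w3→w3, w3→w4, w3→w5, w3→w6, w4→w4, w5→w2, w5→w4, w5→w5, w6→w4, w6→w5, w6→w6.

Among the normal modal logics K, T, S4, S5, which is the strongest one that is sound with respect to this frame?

T

Reflexive (axiom T): yes — every world is R-related to itself.
Transitive (axiom 4): no — w6 R w5 and w5 R w2, but not w6 R w2.
Euclidean (axiom 5): no — w1 R w2 and w1 R w4, but not w2 R w4.
So F validates K, T; S4 would additionally require R to be transitive. The strongest is T.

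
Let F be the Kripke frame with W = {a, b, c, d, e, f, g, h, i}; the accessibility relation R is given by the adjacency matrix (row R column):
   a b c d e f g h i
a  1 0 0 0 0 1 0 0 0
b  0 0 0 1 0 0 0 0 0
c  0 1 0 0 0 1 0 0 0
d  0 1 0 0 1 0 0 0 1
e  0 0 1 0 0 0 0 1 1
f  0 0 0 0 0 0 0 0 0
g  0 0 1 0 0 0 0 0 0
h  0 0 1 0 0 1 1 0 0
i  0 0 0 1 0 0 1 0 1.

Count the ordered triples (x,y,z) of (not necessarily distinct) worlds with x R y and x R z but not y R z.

34

Enumerating: (a,f,a), (a,f,f), (b,d,d), (c,b,b), (c,b,f), (c,f,b), (c,f,f), (d,b,b), (d,b,e), (d,b,i), (d,e,b), (d,e,e), … and 22 more.
Total: 34.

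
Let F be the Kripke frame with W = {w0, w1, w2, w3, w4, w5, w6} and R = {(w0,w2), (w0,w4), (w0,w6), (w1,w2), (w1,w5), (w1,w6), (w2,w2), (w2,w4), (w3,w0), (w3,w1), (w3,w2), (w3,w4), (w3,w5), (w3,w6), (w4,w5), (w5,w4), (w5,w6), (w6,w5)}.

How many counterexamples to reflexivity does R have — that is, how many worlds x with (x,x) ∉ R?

6

Enumerating: w0, w1, w3, w4, w5, w6.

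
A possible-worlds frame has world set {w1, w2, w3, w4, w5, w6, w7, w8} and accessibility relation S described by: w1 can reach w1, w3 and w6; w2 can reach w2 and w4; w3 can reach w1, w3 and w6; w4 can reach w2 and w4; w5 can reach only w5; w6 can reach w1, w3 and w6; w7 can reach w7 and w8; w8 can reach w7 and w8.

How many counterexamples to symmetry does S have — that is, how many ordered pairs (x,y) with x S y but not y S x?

0

S is symmetric; there are no such tuples.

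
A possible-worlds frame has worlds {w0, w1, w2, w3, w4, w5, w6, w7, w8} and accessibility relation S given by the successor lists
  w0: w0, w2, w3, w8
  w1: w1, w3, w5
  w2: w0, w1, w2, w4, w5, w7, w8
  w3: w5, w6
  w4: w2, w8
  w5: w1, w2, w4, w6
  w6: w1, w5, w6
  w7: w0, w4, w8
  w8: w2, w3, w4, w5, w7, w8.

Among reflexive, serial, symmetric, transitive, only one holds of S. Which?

serial

Reflexive: no — w3 is not related to itself.
Serial: yes — every world has a successor (e.g. w0 S w0).
Symmetric: no — w0 S w3 but not w3 S w0.
Transitive: no — w0 S w2 and w2 S w1, but not w0 S w1.
Only serial holds.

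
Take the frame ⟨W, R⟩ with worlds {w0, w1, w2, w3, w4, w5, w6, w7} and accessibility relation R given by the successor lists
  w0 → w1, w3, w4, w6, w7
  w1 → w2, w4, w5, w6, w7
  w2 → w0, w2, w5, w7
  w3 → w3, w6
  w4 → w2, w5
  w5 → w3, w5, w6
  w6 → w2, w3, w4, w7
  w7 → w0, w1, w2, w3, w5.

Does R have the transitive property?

Transitive: no — w0 R w1 and w1 R w2, but not w0 R w2.

No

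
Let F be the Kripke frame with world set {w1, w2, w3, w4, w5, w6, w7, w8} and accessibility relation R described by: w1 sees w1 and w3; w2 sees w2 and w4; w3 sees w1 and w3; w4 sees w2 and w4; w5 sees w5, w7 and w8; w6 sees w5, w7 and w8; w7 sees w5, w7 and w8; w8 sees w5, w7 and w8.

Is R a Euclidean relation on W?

Yes

Euclidean: yes — any two successors of a common world are R-related.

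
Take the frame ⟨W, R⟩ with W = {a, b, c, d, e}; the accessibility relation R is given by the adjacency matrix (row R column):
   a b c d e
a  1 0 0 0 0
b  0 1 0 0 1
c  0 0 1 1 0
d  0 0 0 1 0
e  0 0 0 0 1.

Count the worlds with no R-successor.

R is serial; there are no such worlds.

0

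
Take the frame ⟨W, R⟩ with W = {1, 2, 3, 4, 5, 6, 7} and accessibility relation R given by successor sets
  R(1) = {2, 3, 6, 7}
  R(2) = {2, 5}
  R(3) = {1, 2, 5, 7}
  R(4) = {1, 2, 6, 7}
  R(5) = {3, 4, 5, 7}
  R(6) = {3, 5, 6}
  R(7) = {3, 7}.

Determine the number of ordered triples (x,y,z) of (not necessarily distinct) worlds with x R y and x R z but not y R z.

Enumerating: (1,2,3), (1,2,6), (1,2,7), (1,3,3), (1,3,6), (1,6,2), (1,6,7), (1,7,2), (1,7,6), (2,5,2), (3,1,1), (3,1,5), … and 28 more.
Total: 40.

40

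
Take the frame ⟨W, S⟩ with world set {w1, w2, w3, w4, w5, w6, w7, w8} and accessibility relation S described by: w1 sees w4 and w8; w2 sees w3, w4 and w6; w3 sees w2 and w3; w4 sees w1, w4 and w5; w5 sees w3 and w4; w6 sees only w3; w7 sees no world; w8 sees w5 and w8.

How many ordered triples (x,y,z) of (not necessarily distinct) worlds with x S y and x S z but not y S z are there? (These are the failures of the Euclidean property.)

17

Enumerating: (w1,w4,w8), (w1,w8,w4), (w2,w3,w4), (w2,w3,w6), (w2,w4,w3), (w2,w4,w6), (w2,w6,w4), (w2,w6,w6), (w3,w2,w2), (w4,w1,w1), (w4,w1,w5), (w4,w5,w1), (w4,w5,w5), (w5,w3,w4), (w5,w4,w3), (w8,w5,w5), (w8,w5,w8).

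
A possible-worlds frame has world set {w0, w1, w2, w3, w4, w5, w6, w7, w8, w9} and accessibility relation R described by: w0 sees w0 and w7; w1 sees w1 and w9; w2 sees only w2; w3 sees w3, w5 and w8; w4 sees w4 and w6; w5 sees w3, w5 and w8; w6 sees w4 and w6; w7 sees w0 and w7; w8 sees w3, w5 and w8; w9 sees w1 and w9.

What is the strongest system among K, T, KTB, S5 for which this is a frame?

S5

Reflexive (axiom T): yes — every world is R-related to itself.
Symmetric (axiom B): yes — every pair in R has its reverse in R.
Euclidean (axiom 5): yes — any two successors of a common world are R-related.
So F validates K, T, KTB, S5. The strongest is S5.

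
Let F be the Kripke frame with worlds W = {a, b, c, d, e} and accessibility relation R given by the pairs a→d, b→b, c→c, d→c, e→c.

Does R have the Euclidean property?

No

Euclidean: no — a R d and a R d, but not d R d.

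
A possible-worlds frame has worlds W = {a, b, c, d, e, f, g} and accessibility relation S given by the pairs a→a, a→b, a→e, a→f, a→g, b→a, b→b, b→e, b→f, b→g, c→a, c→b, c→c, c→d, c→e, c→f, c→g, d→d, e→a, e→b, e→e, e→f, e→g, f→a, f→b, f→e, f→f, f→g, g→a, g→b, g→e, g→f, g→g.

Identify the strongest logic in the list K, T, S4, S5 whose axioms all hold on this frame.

Reflexive (axiom T): yes — every world is S-related to itself.
Transitive (axiom 4): yes — every two-step S-path is closed by a direct edge.
Euclidean (axiom 5): no — c S a and c S d, but not a S d.
So F validates K, T, S4; S5 would additionally require S to be Euclidean. The strongest is S4.

S4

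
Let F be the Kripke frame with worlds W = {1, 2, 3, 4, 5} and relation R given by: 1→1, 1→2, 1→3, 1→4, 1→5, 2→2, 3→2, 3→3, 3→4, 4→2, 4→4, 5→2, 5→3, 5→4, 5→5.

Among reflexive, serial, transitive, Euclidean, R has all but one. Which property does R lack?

Reflexive: yes — every world is R-related to itself.
Serial: yes — every world has a successor (e.g. 1 R 1).
Transitive: yes — every two-step R-path is closed by a direct edge.
Euclidean: no — 1 R 2 and 1 R 3, but not 2 R 3.
Only Euclidean fails.

Euclidean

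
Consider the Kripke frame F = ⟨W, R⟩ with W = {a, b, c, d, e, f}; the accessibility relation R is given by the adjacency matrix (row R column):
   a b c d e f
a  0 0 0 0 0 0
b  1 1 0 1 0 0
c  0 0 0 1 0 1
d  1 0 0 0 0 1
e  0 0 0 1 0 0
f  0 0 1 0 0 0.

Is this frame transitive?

Transitive: no — b R d and d R f, but not b R f.

No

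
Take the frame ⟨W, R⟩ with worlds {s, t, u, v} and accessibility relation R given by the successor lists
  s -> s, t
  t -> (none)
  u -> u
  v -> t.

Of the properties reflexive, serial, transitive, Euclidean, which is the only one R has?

Reflexive: no — t is not related to itself.
Serial: no — t has no R-successor.
Transitive: yes — every two-step R-path is closed by a direct edge.
Euclidean: no — s R t and s R s, but not t R s.
Only transitive holds.

transitive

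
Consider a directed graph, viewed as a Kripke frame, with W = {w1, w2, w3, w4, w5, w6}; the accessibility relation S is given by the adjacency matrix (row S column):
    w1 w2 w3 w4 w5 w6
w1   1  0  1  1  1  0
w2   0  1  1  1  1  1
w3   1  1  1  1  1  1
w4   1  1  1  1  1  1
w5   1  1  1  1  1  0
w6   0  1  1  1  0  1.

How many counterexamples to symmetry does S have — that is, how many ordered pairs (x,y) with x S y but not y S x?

0

S is symmetric; there are no such tuples.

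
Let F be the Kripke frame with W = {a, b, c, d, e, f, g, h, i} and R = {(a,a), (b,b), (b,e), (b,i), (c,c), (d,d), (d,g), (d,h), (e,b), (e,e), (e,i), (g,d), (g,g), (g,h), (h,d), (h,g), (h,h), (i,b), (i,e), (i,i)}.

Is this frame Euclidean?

Euclidean: yes — any two successors of a common world are R-related.

Yes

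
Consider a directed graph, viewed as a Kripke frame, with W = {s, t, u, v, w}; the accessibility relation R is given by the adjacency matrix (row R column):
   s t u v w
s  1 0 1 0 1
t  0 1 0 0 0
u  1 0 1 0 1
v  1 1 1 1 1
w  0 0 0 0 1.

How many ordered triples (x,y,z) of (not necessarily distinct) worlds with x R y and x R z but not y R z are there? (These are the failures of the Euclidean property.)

16

Enumerating: (s,w,s), (s,w,u), (u,w,s), (u,w,u), (v,s,t), (v,s,v), (v,t,s), (v,t,u), (v,t,v), (v,t,w), (v,u,t), (v,u,v), (v,w,s), (v,w,t), (v,w,u), (v,w,v).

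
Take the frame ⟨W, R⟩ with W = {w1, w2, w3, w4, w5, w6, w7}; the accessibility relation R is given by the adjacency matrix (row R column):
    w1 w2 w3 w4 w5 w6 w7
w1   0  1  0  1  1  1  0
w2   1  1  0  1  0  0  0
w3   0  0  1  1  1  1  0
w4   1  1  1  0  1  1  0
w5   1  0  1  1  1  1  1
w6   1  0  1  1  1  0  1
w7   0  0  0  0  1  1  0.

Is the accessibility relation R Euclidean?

Euclidean: no — w1 R w2 and w1 R w5, but not w2 R w5.

No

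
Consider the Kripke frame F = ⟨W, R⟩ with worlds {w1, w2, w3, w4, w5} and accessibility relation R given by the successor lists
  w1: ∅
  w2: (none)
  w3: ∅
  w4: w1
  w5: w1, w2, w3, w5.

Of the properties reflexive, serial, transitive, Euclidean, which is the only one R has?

Reflexive: no — w1 is not related to itself.
Serial: no — w1 has no R-successor.
Transitive: yes — every two-step R-path is closed by a direct edge.
Euclidean: no — w5 R w1 and w5 R w2, but not w1 R w2.
Only transitive holds.

transitive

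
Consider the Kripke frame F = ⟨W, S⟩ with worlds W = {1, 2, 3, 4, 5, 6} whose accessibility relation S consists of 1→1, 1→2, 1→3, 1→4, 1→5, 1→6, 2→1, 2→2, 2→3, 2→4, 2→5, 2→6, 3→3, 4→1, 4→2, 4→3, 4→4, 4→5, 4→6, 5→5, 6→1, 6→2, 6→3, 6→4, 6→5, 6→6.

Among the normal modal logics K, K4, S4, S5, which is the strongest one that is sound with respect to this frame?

S4

Transitive (axiom 4): yes — every two-step S-path is closed by a direct edge.
Reflexive (axiom T): yes — every world is S-related to itself.
Euclidean (axiom 5): no — 1 S 3 and 1 S 2, but not 3 S 2.
So F validates K, K4, S4; S5 would additionally require S to be Euclidean. The strongest is S4.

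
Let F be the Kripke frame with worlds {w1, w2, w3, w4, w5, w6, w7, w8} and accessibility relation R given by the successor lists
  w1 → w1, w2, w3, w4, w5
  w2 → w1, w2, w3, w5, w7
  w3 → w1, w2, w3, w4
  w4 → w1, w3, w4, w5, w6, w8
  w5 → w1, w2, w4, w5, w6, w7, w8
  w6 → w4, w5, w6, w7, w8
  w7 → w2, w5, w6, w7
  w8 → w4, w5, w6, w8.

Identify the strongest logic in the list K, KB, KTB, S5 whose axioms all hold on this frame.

KTB

Symmetric (axiom B): yes — every pair in R has its reverse in R.
Reflexive (axiom T): yes — every world is R-related to itself.
Euclidean (axiom 5): no — w1 R w2 and w1 R w4, but not w2 R w4.
So F validates K, KB, KTB; S5 would additionally require R to be Euclidean. The strongest is KTB.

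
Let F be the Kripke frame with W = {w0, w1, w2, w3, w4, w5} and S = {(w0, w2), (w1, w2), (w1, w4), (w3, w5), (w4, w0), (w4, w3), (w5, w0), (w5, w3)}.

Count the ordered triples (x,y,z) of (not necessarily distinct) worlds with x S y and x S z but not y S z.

Enumerating: (w0,w2,w2), (w1,w2,w2), (w1,w2,w4), (w1,w4,w2), (w1,w4,w4), (w3,w5,w5), (w4,w0,w0), (w4,w0,w3), (w4,w3,w0), (w4,w3,w3), (w5,w0,w0), (w5,w0,w3), (w5,w3,w0), (w5,w3,w3).

14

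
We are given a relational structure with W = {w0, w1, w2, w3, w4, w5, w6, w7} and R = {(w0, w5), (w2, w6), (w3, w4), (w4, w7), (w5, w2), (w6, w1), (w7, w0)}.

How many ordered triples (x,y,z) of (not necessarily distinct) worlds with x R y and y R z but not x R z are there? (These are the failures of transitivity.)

6

Enumerating: (w0,w5,w2), (w2,w6,w1), (w3,w4,w7), (w4,w7,w0), (w5,w2,w6), (w7,w0,w5).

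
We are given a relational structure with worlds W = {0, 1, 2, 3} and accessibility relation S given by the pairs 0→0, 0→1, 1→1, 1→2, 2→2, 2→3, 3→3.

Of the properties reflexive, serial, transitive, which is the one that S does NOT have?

transitive

Reflexive: yes — every world is S-related to itself.
Serial: yes — every world has a successor (e.g. 0 S 0).
Transitive: no — 0 S 1 and 1 S 2, but not 0 S 2.
Only transitive fails.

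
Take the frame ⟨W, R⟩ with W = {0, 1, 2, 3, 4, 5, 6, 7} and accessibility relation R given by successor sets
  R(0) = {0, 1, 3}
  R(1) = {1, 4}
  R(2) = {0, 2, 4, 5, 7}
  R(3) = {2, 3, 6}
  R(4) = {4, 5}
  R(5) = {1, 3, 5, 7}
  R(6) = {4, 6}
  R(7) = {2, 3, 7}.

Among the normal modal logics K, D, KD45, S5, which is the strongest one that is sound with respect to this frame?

D

Serial (axiom D): yes — every world has a successor (e.g. 0 R 0).
Euclidean (axiom 5): no — 0 R 1 and 0 R 3, but not 1 R 3.
Transitive (axiom 4): no — 0 R 1 and 1 R 4, but not 0 R 4.
Reflexive (axiom T): yes — every world is R-related to itself.
So F validates K, D; KD45 would additionally require R to be Euclidean and transitive. The strongest is D.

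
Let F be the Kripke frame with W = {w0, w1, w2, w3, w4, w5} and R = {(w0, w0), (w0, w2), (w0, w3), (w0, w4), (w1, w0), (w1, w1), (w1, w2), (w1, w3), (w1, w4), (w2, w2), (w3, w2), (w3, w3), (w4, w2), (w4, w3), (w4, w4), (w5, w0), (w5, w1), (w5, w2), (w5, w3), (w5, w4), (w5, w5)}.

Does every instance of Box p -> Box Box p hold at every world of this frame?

Yes

The schema 4 characterises exactly the transitive frames.
Transitive: yes — every two-step R-path is closed by a direct edge.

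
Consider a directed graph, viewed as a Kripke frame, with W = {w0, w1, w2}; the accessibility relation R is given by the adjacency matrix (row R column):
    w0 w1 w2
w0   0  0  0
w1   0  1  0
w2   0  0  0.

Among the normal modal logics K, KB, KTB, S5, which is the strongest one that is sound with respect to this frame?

KB

Symmetric (axiom B): yes — every pair in R has its reverse in R.
Reflexive (axiom T): no — w0 is not related to itself.
Euclidean (axiom 5): yes — any two successors of a common world are R-related.
So F validates K, KB; KTB would additionally require R to be reflexive. The strongest is KB.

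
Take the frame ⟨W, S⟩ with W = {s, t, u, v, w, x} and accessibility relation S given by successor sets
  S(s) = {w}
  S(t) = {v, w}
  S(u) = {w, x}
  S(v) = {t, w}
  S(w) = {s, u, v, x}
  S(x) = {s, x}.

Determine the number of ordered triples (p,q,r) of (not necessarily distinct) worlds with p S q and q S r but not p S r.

22

Enumerating: (s,w,s), (s,w,u), (s,w,v), (s,w,x), (t,v,t), (t,w,s), (t,w,u), (t,w,x), (u,w,s), (u,w,u), (u,w,v), (u,x,s), … and 10 more.
Total: 22.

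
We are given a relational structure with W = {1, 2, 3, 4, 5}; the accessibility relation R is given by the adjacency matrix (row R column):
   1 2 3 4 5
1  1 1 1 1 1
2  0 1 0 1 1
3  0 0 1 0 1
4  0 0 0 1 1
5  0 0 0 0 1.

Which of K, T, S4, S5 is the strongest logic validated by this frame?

S4

Reflexive (axiom T): yes — every world is R-related to itself.
Transitive (axiom 4): yes — every two-step R-path is closed by a direct edge.
Euclidean (axiom 5): no — 1 R 2 and 1 R 3, but not 2 R 3.
So F validates K, T, S4; S5 would additionally require R to be Euclidean. The strongest is S4.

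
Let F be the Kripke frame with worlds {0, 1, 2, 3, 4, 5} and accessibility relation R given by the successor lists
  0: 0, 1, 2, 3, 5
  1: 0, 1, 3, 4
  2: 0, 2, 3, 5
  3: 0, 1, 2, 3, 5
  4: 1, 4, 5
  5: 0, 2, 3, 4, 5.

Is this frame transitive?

No

Transitive: no — 0 R 1 and 1 R 4, but not 0 R 4.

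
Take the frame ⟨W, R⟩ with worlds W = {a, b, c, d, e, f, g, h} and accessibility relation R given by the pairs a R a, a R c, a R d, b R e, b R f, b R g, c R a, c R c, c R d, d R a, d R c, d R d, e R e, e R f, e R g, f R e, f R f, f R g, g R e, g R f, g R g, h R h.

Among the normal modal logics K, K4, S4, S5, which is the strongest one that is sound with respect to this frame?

Transitive (axiom 4): yes — every two-step R-path is closed by a direct edge.
Reflexive (axiom T): no — b is not related to itself.
Euclidean (axiom 5): yes — any two successors of a common world are R-related.
So F validates K, K4; S4 would additionally require R to be reflexive. The strongest is K4.

K4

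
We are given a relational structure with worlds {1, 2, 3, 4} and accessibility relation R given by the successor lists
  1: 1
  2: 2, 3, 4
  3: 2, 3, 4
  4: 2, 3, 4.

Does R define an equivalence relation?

Yes

Reflexive: yes — every world is R-related to itself.
Symmetric: yes — every pair in R has its reverse in R.
Transitive: yes — every two-step R-path is closed by a direct edge.
So R is an equivalence relation.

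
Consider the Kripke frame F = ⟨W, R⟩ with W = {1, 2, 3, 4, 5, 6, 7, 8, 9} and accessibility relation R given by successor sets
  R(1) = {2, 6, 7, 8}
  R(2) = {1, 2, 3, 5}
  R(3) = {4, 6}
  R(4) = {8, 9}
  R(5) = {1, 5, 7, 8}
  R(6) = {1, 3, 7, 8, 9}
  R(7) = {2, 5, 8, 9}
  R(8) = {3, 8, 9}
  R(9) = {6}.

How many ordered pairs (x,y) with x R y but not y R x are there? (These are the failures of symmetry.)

16

Enumerating: (1,7), (1,8), (2,3), (2,5), (3,4), (4,8), (4,9), (5,1), (5,8), (6,7), (6,8), (7,2), (7,8), (7,9), (8,3), (8,9).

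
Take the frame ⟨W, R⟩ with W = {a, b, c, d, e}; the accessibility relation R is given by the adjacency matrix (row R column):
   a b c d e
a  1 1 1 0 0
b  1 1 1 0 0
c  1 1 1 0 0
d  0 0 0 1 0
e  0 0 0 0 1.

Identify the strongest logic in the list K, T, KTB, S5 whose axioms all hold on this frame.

Reflexive (axiom T): yes — every world is R-related to itself.
Symmetric (axiom B): yes — every pair in R has its reverse in R.
Euclidean (axiom 5): yes — any two successors of a common world are R-related.
So F validates K, T, KTB, S5. The strongest is S5.

S5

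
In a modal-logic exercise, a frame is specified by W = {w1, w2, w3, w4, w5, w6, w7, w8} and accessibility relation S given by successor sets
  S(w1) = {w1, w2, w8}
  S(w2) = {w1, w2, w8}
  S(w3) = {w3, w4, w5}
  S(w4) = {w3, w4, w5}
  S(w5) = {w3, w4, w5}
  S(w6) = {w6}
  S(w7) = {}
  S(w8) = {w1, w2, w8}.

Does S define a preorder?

Reflexive: no — w7 is not related to itself.
Transitive: yes — every two-step S-path is closed by a direct edge.
So S is not a preorder.

No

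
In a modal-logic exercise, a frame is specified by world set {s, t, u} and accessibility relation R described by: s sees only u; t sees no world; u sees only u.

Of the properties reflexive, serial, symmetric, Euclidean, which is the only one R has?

Reflexive: no — s is not related to itself.
Serial: no — t has no R-successor.
Symmetric: no — s R u but not u R s.
Euclidean: yes — any two successors of a common world are R-related.
Only Euclidean holds.

Euclidean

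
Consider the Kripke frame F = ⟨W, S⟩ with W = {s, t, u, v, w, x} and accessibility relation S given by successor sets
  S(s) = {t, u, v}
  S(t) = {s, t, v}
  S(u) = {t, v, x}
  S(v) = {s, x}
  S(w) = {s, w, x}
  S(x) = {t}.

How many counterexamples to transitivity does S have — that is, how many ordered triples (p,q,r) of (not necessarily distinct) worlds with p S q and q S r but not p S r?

18

Enumerating: (s,t,s), (s,u,x), (s,v,s), (s,v,x), (t,s,u), (t,v,x), (u,t,s), (u,v,s), (v,s,t), (v,s,u), (v,s,v), (v,x,t), (w,s,t), (w,s,u), (w,s,v), (w,x,t), (x,t,s), (x,t,v).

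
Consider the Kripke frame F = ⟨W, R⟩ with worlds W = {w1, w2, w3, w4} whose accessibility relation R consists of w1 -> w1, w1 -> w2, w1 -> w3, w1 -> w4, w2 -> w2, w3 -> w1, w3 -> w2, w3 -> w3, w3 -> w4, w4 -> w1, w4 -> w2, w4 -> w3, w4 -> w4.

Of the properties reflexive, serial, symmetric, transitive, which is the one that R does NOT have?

Reflexive: yes — every world is R-related to itself.
Serial: yes — every world has a successor (e.g. w1 R w1).
Symmetric: no — w1 R w2 but not w2 R w1.
Transitive: yes — every two-step R-path is closed by a direct edge.
Only symmetric fails.

symmetric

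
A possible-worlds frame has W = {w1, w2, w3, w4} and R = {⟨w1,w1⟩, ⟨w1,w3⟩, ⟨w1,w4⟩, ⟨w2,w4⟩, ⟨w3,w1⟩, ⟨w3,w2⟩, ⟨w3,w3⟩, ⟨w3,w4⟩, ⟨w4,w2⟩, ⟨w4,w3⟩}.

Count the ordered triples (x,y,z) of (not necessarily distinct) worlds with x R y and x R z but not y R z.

Enumerating: (w1,w4,w1), (w1,w4,w4), (w2,w4,w4), (w3,w1,w2), (w3,w2,w1), (w3,w2,w2), (w3,w2,w3), (w3,w4,w1), (w3,w4,w4), (w4,w2,w2), (w4,w2,w3).

11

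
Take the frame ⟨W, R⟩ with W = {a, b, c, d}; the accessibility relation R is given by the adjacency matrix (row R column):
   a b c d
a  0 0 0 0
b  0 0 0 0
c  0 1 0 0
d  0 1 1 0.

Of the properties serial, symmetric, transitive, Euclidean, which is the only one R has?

Serial: no — a has no R-successor.
Symmetric: no — c R b but not b R c.
Transitive: yes — every two-step R-path is closed by a direct edge.
Euclidean: no — d R b and d R c, but not b R c.
Only transitive holds.

transitive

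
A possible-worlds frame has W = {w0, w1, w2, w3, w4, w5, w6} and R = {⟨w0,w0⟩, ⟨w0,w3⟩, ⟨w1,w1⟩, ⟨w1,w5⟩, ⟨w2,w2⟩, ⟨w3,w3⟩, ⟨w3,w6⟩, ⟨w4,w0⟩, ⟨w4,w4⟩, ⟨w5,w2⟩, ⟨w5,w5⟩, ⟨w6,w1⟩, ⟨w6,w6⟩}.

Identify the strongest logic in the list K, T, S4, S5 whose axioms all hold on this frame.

T

Reflexive (axiom T): yes — every world is R-related to itself.
Transitive (axiom 4): no — w0 R w3 and w3 R w6, but not w0 R w6.
Euclidean (axiom 5): no — w0 R w3 and w0 R w0, but not w3 R w0.
So F validates K, T; S4 would additionally require R to be transitive. The strongest is T.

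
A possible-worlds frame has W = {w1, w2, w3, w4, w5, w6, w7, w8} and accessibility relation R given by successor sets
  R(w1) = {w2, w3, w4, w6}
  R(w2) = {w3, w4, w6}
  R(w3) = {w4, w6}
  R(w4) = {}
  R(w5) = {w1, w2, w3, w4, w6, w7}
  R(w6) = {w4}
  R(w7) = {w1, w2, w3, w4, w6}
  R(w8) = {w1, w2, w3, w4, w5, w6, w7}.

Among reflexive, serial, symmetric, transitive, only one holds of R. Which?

Reflexive: no — w1 is not related to itself.
Serial: no — w4 has no R-successor.
Symmetric: no — w1 R w2 but not w2 R w1.
Transitive: yes — every two-step R-path is closed by a direct edge.
Only transitive holds.

transitive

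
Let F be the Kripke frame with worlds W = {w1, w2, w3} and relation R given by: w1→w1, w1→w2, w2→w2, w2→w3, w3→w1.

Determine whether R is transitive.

Transitive: no — w1 R w2 and w2 R w3, but not w1 R w3.

No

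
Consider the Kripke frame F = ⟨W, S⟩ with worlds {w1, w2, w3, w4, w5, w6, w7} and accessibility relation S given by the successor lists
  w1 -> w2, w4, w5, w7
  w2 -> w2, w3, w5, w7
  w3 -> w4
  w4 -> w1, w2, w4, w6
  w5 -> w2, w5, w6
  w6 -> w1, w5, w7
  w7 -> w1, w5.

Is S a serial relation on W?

Serial: yes — every world has a successor (e.g. w1 S w2).

Yes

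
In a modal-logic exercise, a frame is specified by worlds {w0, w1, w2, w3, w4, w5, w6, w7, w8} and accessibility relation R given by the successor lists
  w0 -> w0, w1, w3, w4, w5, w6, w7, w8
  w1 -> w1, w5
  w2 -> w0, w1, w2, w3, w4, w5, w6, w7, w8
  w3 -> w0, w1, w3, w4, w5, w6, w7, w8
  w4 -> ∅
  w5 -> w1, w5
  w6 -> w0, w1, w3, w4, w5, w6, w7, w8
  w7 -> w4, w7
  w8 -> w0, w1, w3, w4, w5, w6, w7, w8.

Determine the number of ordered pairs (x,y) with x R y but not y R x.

Enumerating: (w0,w1), (w0,w4), (w0,w5), (w0,w7), (w2,w0), (w2,w1), (w2,w3), (w2,w4), (w2,w5), (w2,w6), (w2,w7), (w2,w8), … and 13 more.
Total: 25.

25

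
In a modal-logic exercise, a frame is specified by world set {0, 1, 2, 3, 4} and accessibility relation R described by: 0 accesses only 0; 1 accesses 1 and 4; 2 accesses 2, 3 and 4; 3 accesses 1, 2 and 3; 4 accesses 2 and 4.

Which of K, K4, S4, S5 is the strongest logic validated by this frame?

Transitive (axiom 4): no — 1 R 4 and 4 R 2, but not 1 R 2.
Reflexive (axiom T): yes — every world is R-related to itself.
Euclidean (axiom 5): no — 2 R 3 and 2 R 4, but not 3 R 4.
So F validates K; K4 would additionally require R to be transitive. The strongest is K.

K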